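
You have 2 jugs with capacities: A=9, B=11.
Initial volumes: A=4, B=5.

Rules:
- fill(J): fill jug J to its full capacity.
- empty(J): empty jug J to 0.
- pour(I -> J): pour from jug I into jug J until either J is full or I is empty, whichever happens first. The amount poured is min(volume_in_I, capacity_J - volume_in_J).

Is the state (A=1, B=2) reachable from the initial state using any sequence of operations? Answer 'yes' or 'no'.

Answer: no

Derivation:
BFS explored all 41 reachable states.
Reachable set includes: (0,0), (0,1), (0,2), (0,3), (0,4), (0,5), (0,6), (0,7), (0,8), (0,9), (0,10), (0,11) ...
Target (A=1, B=2) not in reachable set → no.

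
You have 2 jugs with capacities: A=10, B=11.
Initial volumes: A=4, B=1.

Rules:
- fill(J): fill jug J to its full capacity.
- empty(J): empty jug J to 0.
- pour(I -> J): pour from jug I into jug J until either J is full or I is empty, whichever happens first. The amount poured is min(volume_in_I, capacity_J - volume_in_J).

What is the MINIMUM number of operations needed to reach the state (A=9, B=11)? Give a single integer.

BFS from (A=4, B=1). One shortest path:
  1. fill(A) -> (A=10 B=1)
  2. empty(B) -> (A=10 B=0)
  3. pour(A -> B) -> (A=0 B=10)
  4. fill(A) -> (A=10 B=10)
  5. pour(A -> B) -> (A=9 B=11)
Reached target in 5 moves.

Answer: 5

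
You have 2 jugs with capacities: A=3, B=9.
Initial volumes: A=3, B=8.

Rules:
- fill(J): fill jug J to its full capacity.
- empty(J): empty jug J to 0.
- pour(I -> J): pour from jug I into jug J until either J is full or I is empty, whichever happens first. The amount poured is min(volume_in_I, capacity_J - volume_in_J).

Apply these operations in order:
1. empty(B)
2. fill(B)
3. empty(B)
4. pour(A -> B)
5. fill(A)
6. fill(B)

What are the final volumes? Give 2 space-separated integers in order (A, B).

Answer: 3 9

Derivation:
Step 1: empty(B) -> (A=3 B=0)
Step 2: fill(B) -> (A=3 B=9)
Step 3: empty(B) -> (A=3 B=0)
Step 4: pour(A -> B) -> (A=0 B=3)
Step 5: fill(A) -> (A=3 B=3)
Step 6: fill(B) -> (A=3 B=9)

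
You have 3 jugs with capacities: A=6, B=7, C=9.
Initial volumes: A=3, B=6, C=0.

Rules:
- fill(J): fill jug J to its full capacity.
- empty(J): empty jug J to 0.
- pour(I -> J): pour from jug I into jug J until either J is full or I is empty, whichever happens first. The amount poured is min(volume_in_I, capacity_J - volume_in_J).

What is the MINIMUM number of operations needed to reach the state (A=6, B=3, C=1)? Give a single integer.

Answer: 4

Derivation:
BFS from (A=3, B=6, C=0). One shortest path:
  1. fill(B) -> (A=3 B=7 C=0)
  2. pour(B -> C) -> (A=3 B=0 C=7)
  3. pour(A -> B) -> (A=0 B=3 C=7)
  4. pour(C -> A) -> (A=6 B=3 C=1)
Reached target in 4 moves.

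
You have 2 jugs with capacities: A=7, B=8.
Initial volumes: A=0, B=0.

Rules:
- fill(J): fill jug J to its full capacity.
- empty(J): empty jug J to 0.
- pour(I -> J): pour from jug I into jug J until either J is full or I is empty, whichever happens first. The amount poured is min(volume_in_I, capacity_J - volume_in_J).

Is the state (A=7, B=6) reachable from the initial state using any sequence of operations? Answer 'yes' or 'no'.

Answer: yes

Derivation:
BFS from (A=0, B=0):
  1. fill(A) -> (A=7 B=0)
  2. pour(A -> B) -> (A=0 B=7)
  3. fill(A) -> (A=7 B=7)
  4. pour(A -> B) -> (A=6 B=8)
  5. empty(B) -> (A=6 B=0)
  6. pour(A -> B) -> (A=0 B=6)
  7. fill(A) -> (A=7 B=6)
Target reached → yes.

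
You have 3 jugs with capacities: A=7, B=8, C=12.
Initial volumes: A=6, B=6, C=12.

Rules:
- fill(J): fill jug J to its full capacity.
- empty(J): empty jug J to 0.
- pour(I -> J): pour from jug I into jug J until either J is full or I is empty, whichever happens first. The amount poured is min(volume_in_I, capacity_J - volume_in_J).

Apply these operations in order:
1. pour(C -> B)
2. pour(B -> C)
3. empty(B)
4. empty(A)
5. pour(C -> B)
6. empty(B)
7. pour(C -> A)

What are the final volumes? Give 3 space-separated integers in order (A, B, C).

Step 1: pour(C -> B) -> (A=6 B=8 C=10)
Step 2: pour(B -> C) -> (A=6 B=6 C=12)
Step 3: empty(B) -> (A=6 B=0 C=12)
Step 4: empty(A) -> (A=0 B=0 C=12)
Step 5: pour(C -> B) -> (A=0 B=8 C=4)
Step 6: empty(B) -> (A=0 B=0 C=4)
Step 7: pour(C -> A) -> (A=4 B=0 C=0)

Answer: 4 0 0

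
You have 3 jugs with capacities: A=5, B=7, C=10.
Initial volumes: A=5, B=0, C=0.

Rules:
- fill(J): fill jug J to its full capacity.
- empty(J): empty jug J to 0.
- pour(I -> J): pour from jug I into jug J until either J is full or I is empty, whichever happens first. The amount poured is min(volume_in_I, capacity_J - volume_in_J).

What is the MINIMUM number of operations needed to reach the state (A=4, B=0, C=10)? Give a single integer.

Answer: 6

Derivation:
BFS from (A=5, B=0, C=0). One shortest path:
  1. empty(A) -> (A=0 B=0 C=0)
  2. fill(B) -> (A=0 B=7 C=0)
  3. pour(B -> C) -> (A=0 B=0 C=7)
  4. fill(B) -> (A=0 B=7 C=7)
  5. pour(B -> C) -> (A=0 B=4 C=10)
  6. pour(B -> A) -> (A=4 B=0 C=10)
Reached target in 6 moves.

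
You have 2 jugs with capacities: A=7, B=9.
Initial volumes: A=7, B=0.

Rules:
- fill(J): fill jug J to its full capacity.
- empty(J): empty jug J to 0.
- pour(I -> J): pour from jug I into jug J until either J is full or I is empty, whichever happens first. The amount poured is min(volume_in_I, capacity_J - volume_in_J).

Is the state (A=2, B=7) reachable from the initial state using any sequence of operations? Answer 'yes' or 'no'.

Answer: no

Derivation:
BFS explored all 32 reachable states.
Reachable set includes: (0,0), (0,1), (0,2), (0,3), (0,4), (0,5), (0,6), (0,7), (0,8), (0,9), (1,0), (1,9) ...
Target (A=2, B=7) not in reachable set → no.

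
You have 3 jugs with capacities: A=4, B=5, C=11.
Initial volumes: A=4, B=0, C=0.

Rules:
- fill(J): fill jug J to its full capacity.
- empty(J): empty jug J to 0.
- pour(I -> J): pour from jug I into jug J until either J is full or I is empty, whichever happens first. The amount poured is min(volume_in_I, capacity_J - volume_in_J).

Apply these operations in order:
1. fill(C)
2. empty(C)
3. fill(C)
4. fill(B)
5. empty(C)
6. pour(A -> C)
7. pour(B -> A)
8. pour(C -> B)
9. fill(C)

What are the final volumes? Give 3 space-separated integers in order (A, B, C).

Answer: 4 5 11

Derivation:
Step 1: fill(C) -> (A=4 B=0 C=11)
Step 2: empty(C) -> (A=4 B=0 C=0)
Step 3: fill(C) -> (A=4 B=0 C=11)
Step 4: fill(B) -> (A=4 B=5 C=11)
Step 5: empty(C) -> (A=4 B=5 C=0)
Step 6: pour(A -> C) -> (A=0 B=5 C=4)
Step 7: pour(B -> A) -> (A=4 B=1 C=4)
Step 8: pour(C -> B) -> (A=4 B=5 C=0)
Step 9: fill(C) -> (A=4 B=5 C=11)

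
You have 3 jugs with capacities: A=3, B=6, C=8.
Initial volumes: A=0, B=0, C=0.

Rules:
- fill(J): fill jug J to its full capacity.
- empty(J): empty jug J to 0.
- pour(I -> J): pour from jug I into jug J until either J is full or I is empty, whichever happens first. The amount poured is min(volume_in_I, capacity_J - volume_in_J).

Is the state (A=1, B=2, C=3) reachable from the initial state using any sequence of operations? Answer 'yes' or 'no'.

BFS explored all 182 reachable states.
Reachable set includes: (0,0,0), (0,0,1), (0,0,2), (0,0,3), (0,0,4), (0,0,5), (0,0,6), (0,0,7), (0,0,8), (0,1,0), (0,1,1), (0,1,2) ...
Target (A=1, B=2, C=3) not in reachable set → no.

Answer: no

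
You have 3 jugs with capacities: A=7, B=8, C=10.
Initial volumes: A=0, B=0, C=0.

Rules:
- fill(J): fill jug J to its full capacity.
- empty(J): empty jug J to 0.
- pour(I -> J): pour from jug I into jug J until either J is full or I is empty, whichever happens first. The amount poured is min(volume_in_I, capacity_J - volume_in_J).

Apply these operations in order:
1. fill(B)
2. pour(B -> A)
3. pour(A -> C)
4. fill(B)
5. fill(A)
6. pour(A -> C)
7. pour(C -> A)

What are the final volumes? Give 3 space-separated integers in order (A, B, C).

Step 1: fill(B) -> (A=0 B=8 C=0)
Step 2: pour(B -> A) -> (A=7 B=1 C=0)
Step 3: pour(A -> C) -> (A=0 B=1 C=7)
Step 4: fill(B) -> (A=0 B=8 C=7)
Step 5: fill(A) -> (A=7 B=8 C=7)
Step 6: pour(A -> C) -> (A=4 B=8 C=10)
Step 7: pour(C -> A) -> (A=7 B=8 C=7)

Answer: 7 8 7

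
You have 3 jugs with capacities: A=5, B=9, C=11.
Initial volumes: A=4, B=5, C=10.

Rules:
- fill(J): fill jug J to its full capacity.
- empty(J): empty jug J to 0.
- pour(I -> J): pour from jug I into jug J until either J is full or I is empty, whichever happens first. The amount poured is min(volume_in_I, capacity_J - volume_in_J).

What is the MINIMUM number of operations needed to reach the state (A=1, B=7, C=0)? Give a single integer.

BFS from (A=4, B=5, C=10). One shortest path:
  1. pour(C -> A) -> (A=5 B=5 C=9)
  2. pour(A -> B) -> (A=1 B=9 C=9)
  3. pour(B -> C) -> (A=1 B=7 C=11)
  4. empty(C) -> (A=1 B=7 C=0)
Reached target in 4 moves.

Answer: 4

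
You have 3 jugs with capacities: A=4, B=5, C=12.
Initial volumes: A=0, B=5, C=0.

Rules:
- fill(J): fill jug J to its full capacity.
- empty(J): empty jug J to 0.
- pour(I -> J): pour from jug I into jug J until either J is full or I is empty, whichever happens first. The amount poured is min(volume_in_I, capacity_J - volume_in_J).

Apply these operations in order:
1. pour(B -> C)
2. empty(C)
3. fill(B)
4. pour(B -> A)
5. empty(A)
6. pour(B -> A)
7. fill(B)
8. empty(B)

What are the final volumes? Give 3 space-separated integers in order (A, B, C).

Answer: 1 0 0

Derivation:
Step 1: pour(B -> C) -> (A=0 B=0 C=5)
Step 2: empty(C) -> (A=0 B=0 C=0)
Step 3: fill(B) -> (A=0 B=5 C=0)
Step 4: pour(B -> A) -> (A=4 B=1 C=0)
Step 5: empty(A) -> (A=0 B=1 C=0)
Step 6: pour(B -> A) -> (A=1 B=0 C=0)
Step 7: fill(B) -> (A=1 B=5 C=0)
Step 8: empty(B) -> (A=1 B=0 C=0)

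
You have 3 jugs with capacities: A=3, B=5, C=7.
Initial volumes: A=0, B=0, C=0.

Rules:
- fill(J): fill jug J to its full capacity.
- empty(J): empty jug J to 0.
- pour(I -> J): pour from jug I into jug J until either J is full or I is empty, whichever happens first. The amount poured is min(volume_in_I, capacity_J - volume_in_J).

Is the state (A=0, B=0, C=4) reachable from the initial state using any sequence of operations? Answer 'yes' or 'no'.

Answer: yes

Derivation:
BFS from (A=0, B=0, C=0):
  1. fill(C) -> (A=0 B=0 C=7)
  2. pour(C -> A) -> (A=3 B=0 C=4)
  3. empty(A) -> (A=0 B=0 C=4)
Target reached → yes.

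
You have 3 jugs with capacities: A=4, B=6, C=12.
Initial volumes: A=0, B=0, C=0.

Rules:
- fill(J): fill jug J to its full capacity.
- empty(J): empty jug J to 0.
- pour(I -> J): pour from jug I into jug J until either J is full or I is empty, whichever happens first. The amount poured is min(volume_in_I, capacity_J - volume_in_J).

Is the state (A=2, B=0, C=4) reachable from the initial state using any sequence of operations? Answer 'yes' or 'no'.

Answer: yes

Derivation:
BFS from (A=0, B=0, C=0):
  1. fill(B) -> (A=0 B=6 C=0)
  2. pour(B -> A) -> (A=4 B=2 C=0)
  3. pour(A -> C) -> (A=0 B=2 C=4)
  4. pour(B -> A) -> (A=2 B=0 C=4)
Target reached → yes.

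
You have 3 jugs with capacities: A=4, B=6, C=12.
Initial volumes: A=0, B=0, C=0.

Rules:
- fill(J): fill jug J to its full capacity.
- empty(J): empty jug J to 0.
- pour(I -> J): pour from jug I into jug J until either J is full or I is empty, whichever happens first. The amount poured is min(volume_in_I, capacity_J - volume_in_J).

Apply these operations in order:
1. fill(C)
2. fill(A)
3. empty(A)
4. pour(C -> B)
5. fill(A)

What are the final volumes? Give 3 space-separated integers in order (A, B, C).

Answer: 4 6 6

Derivation:
Step 1: fill(C) -> (A=0 B=0 C=12)
Step 2: fill(A) -> (A=4 B=0 C=12)
Step 3: empty(A) -> (A=0 B=0 C=12)
Step 4: pour(C -> B) -> (A=0 B=6 C=6)
Step 5: fill(A) -> (A=4 B=6 C=6)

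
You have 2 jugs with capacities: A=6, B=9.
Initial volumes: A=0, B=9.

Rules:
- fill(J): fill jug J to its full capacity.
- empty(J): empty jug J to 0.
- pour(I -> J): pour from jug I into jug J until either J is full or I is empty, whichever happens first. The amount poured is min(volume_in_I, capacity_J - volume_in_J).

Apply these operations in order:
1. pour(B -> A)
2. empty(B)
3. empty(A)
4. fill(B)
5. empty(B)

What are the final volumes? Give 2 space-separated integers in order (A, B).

Answer: 0 0

Derivation:
Step 1: pour(B -> A) -> (A=6 B=3)
Step 2: empty(B) -> (A=6 B=0)
Step 3: empty(A) -> (A=0 B=0)
Step 4: fill(B) -> (A=0 B=9)
Step 5: empty(B) -> (A=0 B=0)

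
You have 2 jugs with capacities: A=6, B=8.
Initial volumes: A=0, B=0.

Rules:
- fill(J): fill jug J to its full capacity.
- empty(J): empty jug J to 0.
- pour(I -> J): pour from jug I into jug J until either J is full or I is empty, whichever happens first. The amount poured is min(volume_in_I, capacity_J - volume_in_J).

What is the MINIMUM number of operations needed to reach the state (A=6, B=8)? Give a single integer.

BFS from (A=0, B=0). One shortest path:
  1. fill(A) -> (A=6 B=0)
  2. fill(B) -> (A=6 B=8)
Reached target in 2 moves.

Answer: 2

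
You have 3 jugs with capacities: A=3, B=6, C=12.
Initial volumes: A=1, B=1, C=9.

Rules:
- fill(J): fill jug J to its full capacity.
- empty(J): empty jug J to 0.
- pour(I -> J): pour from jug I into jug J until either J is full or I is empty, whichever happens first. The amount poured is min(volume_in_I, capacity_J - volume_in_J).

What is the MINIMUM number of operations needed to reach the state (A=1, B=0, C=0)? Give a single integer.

Answer: 2

Derivation:
BFS from (A=1, B=1, C=9). One shortest path:
  1. empty(B) -> (A=1 B=0 C=9)
  2. empty(C) -> (A=1 B=0 C=0)
Reached target in 2 moves.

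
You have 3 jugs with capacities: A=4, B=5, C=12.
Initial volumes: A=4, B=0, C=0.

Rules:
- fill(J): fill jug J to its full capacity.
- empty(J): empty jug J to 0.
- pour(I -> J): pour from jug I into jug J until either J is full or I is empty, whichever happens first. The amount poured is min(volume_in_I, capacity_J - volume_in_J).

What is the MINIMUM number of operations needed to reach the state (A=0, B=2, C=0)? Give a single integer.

Answer: 6

Derivation:
BFS from (A=4, B=0, C=0). One shortest path:
  1. fill(B) -> (A=4 B=5 C=0)
  2. pour(A -> C) -> (A=0 B=5 C=4)
  3. pour(B -> C) -> (A=0 B=0 C=9)
  4. fill(B) -> (A=0 B=5 C=9)
  5. pour(B -> C) -> (A=0 B=2 C=12)
  6. empty(C) -> (A=0 B=2 C=0)
Reached target in 6 moves.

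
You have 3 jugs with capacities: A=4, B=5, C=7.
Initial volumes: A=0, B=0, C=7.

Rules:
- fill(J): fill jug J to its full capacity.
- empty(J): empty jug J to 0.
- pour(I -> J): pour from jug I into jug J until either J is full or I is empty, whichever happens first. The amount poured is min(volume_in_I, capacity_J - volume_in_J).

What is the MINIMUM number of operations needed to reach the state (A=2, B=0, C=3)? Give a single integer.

BFS from (A=0, B=0, C=7). One shortest path:
  1. pour(C -> A) -> (A=4 B=0 C=3)
  2. empty(A) -> (A=0 B=0 C=3)
  3. pour(C -> B) -> (A=0 B=3 C=0)
  4. fill(C) -> (A=0 B=3 C=7)
  5. pour(C -> A) -> (A=4 B=3 C=3)
  6. pour(A -> B) -> (A=2 B=5 C=3)
  7. empty(B) -> (A=2 B=0 C=3)
Reached target in 7 moves.

Answer: 7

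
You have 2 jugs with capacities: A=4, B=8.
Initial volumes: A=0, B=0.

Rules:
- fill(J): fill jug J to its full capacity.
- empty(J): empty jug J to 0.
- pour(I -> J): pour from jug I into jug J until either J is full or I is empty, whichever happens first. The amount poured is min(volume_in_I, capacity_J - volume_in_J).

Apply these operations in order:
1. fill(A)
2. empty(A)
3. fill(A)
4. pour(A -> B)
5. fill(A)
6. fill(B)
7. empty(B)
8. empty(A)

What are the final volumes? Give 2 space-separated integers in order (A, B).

Answer: 0 0

Derivation:
Step 1: fill(A) -> (A=4 B=0)
Step 2: empty(A) -> (A=0 B=0)
Step 3: fill(A) -> (A=4 B=0)
Step 4: pour(A -> B) -> (A=0 B=4)
Step 5: fill(A) -> (A=4 B=4)
Step 6: fill(B) -> (A=4 B=8)
Step 7: empty(B) -> (A=4 B=0)
Step 8: empty(A) -> (A=0 B=0)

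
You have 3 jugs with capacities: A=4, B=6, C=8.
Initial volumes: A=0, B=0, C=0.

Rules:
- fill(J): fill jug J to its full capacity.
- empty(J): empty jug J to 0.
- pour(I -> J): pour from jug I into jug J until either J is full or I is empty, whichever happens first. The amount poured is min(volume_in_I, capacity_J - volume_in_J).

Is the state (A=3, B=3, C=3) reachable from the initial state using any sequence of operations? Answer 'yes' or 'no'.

BFS explored all 54 reachable states.
Reachable set includes: (0,0,0), (0,0,2), (0,0,4), (0,0,6), (0,0,8), (0,2,0), (0,2,2), (0,2,4), (0,2,6), (0,2,8), (0,4,0), (0,4,2) ...
Target (A=3, B=3, C=3) not in reachable set → no.

Answer: no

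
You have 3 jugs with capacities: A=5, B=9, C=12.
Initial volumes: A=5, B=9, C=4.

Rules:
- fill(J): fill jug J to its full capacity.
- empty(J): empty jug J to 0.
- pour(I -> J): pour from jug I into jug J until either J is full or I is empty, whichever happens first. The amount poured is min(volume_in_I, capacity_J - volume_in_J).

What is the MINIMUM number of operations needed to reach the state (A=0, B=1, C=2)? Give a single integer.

Answer: 6

Derivation:
BFS from (A=5, B=9, C=4). One shortest path:
  1. empty(A) -> (A=0 B=9 C=4)
  2. pour(B -> C) -> (A=0 B=1 C=12)
  3. pour(C -> A) -> (A=5 B=1 C=7)
  4. empty(A) -> (A=0 B=1 C=7)
  5. pour(C -> A) -> (A=5 B=1 C=2)
  6. empty(A) -> (A=0 B=1 C=2)
Reached target in 6 moves.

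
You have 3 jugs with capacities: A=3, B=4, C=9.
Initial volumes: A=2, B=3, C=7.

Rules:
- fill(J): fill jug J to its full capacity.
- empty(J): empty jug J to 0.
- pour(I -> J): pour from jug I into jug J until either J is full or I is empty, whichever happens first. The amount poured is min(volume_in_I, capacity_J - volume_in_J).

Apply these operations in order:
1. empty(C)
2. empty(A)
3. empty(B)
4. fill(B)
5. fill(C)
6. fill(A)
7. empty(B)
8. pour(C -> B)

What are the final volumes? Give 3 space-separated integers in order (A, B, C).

Step 1: empty(C) -> (A=2 B=3 C=0)
Step 2: empty(A) -> (A=0 B=3 C=0)
Step 3: empty(B) -> (A=0 B=0 C=0)
Step 4: fill(B) -> (A=0 B=4 C=0)
Step 5: fill(C) -> (A=0 B=4 C=9)
Step 6: fill(A) -> (A=3 B=4 C=9)
Step 7: empty(B) -> (A=3 B=0 C=9)
Step 8: pour(C -> B) -> (A=3 B=4 C=5)

Answer: 3 4 5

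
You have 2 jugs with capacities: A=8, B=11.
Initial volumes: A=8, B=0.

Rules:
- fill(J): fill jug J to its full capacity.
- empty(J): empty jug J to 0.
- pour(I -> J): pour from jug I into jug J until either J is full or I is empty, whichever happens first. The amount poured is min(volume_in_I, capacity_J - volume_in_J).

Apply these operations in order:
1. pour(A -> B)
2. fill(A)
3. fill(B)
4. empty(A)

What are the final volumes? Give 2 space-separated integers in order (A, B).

Answer: 0 11

Derivation:
Step 1: pour(A -> B) -> (A=0 B=8)
Step 2: fill(A) -> (A=8 B=8)
Step 3: fill(B) -> (A=8 B=11)
Step 4: empty(A) -> (A=0 B=11)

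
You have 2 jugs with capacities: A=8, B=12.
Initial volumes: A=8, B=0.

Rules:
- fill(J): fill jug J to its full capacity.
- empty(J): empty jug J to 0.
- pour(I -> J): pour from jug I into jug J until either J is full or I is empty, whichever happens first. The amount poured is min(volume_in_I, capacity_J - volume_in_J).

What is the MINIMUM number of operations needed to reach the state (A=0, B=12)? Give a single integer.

Answer: 2

Derivation:
BFS from (A=8, B=0). One shortest path:
  1. empty(A) -> (A=0 B=0)
  2. fill(B) -> (A=0 B=12)
Reached target in 2 moves.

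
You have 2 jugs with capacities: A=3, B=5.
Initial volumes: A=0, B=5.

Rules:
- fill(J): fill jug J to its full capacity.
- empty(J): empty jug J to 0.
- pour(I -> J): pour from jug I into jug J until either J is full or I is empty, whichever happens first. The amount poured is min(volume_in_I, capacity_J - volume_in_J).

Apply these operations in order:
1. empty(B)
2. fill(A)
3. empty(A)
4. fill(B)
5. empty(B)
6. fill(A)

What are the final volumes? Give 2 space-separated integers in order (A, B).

Step 1: empty(B) -> (A=0 B=0)
Step 2: fill(A) -> (A=3 B=0)
Step 3: empty(A) -> (A=0 B=0)
Step 4: fill(B) -> (A=0 B=5)
Step 5: empty(B) -> (A=0 B=0)
Step 6: fill(A) -> (A=3 B=0)

Answer: 3 0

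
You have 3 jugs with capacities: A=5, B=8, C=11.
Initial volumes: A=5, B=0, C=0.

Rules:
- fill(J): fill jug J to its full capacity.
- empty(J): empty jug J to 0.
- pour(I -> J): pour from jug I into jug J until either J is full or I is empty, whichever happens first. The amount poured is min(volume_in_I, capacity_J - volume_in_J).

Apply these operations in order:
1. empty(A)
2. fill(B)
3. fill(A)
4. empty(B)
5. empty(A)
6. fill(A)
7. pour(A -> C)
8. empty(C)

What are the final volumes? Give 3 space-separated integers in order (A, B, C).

Step 1: empty(A) -> (A=0 B=0 C=0)
Step 2: fill(B) -> (A=0 B=8 C=0)
Step 3: fill(A) -> (A=5 B=8 C=0)
Step 4: empty(B) -> (A=5 B=0 C=0)
Step 5: empty(A) -> (A=0 B=0 C=0)
Step 6: fill(A) -> (A=5 B=0 C=0)
Step 7: pour(A -> C) -> (A=0 B=0 C=5)
Step 8: empty(C) -> (A=0 B=0 C=0)

Answer: 0 0 0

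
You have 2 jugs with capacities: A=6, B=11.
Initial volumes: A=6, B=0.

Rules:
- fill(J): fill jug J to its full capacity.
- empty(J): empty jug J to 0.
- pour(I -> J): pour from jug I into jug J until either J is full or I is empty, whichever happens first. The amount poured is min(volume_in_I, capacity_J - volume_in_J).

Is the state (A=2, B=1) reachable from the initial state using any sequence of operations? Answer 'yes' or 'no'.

Answer: no

Derivation:
BFS explored all 34 reachable states.
Reachable set includes: (0,0), (0,1), (0,2), (0,3), (0,4), (0,5), (0,6), (0,7), (0,8), (0,9), (0,10), (0,11) ...
Target (A=2, B=1) not in reachable set → no.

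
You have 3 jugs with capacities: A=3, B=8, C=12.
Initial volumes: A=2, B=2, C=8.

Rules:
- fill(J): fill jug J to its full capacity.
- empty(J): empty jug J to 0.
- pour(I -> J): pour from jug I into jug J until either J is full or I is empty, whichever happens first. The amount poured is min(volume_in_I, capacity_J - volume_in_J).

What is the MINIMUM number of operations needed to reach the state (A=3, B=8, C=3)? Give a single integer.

Answer: 4

Derivation:
BFS from (A=2, B=2, C=8). One shortest path:
  1. empty(A) -> (A=0 B=2 C=8)
  2. fill(C) -> (A=0 B=2 C=12)
  3. pour(C -> A) -> (A=3 B=2 C=9)
  4. pour(C -> B) -> (A=3 B=8 C=3)
Reached target in 4 moves.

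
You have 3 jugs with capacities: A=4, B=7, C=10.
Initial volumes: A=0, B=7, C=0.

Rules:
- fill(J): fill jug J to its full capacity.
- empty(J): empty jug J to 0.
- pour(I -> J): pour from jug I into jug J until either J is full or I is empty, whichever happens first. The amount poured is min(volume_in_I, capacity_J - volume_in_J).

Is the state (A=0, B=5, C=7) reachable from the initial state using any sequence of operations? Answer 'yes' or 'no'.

BFS from (A=0, B=7, C=0):
  1. fill(A) -> (A=4 B=7 C=0)
  2. empty(B) -> (A=4 B=0 C=0)
  3. pour(A -> B) -> (A=0 B=4 C=0)
  4. fill(A) -> (A=4 B=4 C=0)
  5. pour(A -> B) -> (A=1 B=7 C=0)
  6. pour(B -> C) -> (A=1 B=0 C=7)
  7. pour(A -> B) -> (A=0 B=1 C=7)
  8. fill(A) -> (A=4 B=1 C=7)
  9. pour(A -> B) -> (A=0 B=5 C=7)
Target reached → yes.

Answer: yes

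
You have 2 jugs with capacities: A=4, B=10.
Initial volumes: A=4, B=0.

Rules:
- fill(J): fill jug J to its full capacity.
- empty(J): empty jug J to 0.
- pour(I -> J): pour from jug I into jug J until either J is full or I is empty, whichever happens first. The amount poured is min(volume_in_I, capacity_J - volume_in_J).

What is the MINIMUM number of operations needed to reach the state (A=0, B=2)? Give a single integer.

Answer: 6

Derivation:
BFS from (A=4, B=0). One shortest path:
  1. empty(A) -> (A=0 B=0)
  2. fill(B) -> (A=0 B=10)
  3. pour(B -> A) -> (A=4 B=6)
  4. empty(A) -> (A=0 B=6)
  5. pour(B -> A) -> (A=4 B=2)
  6. empty(A) -> (A=0 B=2)
Reached target in 6 moves.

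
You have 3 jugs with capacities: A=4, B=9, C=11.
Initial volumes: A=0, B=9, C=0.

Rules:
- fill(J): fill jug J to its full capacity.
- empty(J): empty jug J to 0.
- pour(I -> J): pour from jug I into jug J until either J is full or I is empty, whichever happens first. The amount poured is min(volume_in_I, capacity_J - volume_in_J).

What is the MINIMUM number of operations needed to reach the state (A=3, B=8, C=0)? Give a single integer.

BFS from (A=0, B=9, C=0). One shortest path:
  1. empty(B) -> (A=0 B=0 C=0)
  2. fill(C) -> (A=0 B=0 C=11)
  3. pour(C -> A) -> (A=4 B=0 C=7)
  4. pour(A -> B) -> (A=0 B=4 C=7)
  5. pour(C -> A) -> (A=4 B=4 C=3)
  6. pour(A -> B) -> (A=0 B=8 C=3)
  7. pour(C -> A) -> (A=3 B=8 C=0)
Reached target in 7 moves.

Answer: 7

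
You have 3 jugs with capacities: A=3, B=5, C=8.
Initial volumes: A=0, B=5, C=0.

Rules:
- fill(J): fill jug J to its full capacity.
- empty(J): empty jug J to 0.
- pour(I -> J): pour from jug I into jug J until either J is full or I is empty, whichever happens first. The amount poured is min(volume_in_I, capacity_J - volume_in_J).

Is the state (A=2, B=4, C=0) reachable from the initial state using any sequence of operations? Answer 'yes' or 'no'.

BFS from (A=0, B=5, C=0):
  1. fill(A) -> (A=3 B=5 C=0)
  2. empty(B) -> (A=3 B=0 C=0)
  3. pour(A -> B) -> (A=0 B=3 C=0)
  4. fill(A) -> (A=3 B=3 C=0)
  5. pour(A -> B) -> (A=1 B=5 C=0)
  6. pour(A -> C) -> (A=0 B=5 C=1)
  7. pour(B -> A) -> (A=3 B=2 C=1)
  8. pour(A -> C) -> (A=0 B=2 C=4)
  9. pour(B -> A) -> (A=2 B=0 C=4)
  10. pour(C -> B) -> (A=2 B=4 C=0)
Target reached → yes.

Answer: yes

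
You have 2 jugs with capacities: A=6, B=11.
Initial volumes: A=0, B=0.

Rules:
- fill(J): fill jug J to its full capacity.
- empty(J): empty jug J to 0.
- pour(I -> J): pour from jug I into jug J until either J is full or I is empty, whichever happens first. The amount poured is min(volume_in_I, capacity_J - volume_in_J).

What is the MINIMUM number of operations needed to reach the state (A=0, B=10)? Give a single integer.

Answer: 7

Derivation:
BFS from (A=0, B=0). One shortest path:
  1. fill(B) -> (A=0 B=11)
  2. pour(B -> A) -> (A=6 B=5)
  3. empty(A) -> (A=0 B=5)
  4. pour(B -> A) -> (A=5 B=0)
  5. fill(B) -> (A=5 B=11)
  6. pour(B -> A) -> (A=6 B=10)
  7. empty(A) -> (A=0 B=10)
Reached target in 7 moves.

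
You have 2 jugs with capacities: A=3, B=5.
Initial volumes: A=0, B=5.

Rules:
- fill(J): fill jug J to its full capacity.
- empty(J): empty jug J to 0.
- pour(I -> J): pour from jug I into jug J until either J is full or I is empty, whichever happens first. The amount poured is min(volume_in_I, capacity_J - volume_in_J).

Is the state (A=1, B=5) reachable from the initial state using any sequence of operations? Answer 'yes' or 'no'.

Answer: yes

Derivation:
BFS from (A=0, B=5):
  1. fill(A) -> (A=3 B=5)
  2. empty(B) -> (A=3 B=0)
  3. pour(A -> B) -> (A=0 B=3)
  4. fill(A) -> (A=3 B=3)
  5. pour(A -> B) -> (A=1 B=5)
Target reached → yes.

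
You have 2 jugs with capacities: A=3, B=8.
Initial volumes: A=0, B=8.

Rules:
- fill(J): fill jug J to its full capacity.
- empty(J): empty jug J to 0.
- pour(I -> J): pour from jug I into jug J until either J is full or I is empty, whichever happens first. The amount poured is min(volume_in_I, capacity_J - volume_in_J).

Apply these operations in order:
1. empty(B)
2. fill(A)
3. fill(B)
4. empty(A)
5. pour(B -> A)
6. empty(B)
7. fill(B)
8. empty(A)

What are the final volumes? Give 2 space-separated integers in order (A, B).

Answer: 0 8

Derivation:
Step 1: empty(B) -> (A=0 B=0)
Step 2: fill(A) -> (A=3 B=0)
Step 3: fill(B) -> (A=3 B=8)
Step 4: empty(A) -> (A=0 B=8)
Step 5: pour(B -> A) -> (A=3 B=5)
Step 6: empty(B) -> (A=3 B=0)
Step 7: fill(B) -> (A=3 B=8)
Step 8: empty(A) -> (A=0 B=8)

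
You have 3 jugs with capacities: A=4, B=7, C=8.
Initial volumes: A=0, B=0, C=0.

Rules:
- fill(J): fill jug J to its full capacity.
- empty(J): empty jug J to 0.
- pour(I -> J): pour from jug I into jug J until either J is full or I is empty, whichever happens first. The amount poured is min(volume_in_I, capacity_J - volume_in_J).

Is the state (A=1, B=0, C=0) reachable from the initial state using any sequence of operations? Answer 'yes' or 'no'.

BFS from (A=0, B=0, C=0):
  1. fill(C) -> (A=0 B=0 C=8)
  2. pour(C -> B) -> (A=0 B=7 C=1)
  3. empty(B) -> (A=0 B=0 C=1)
  4. pour(C -> A) -> (A=1 B=0 C=0)
Target reached → yes.

Answer: yes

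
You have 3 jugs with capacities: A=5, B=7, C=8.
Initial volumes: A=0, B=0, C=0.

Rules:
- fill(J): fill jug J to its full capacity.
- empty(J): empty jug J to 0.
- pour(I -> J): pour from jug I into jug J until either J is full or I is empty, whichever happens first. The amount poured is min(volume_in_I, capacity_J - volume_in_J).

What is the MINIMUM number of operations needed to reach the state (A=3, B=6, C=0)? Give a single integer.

BFS from (A=0, B=0, C=0). One shortest path:
  1. fill(B) -> (A=0 B=7 C=0)
  2. pour(B -> C) -> (A=0 B=0 C=7)
  3. fill(B) -> (A=0 B=7 C=7)
  4. pour(B -> C) -> (A=0 B=6 C=8)
  5. pour(C -> A) -> (A=5 B=6 C=3)
  6. empty(A) -> (A=0 B=6 C=3)
  7. pour(C -> A) -> (A=3 B=6 C=0)
Reached target in 7 moves.

Answer: 7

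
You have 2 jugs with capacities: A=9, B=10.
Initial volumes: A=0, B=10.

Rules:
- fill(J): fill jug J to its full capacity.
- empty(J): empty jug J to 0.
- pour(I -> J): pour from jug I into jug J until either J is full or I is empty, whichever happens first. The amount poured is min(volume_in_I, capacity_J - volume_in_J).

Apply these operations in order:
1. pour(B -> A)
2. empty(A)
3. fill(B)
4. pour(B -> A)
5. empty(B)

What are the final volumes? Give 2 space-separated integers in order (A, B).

Answer: 9 0

Derivation:
Step 1: pour(B -> A) -> (A=9 B=1)
Step 2: empty(A) -> (A=0 B=1)
Step 3: fill(B) -> (A=0 B=10)
Step 4: pour(B -> A) -> (A=9 B=1)
Step 5: empty(B) -> (A=9 B=0)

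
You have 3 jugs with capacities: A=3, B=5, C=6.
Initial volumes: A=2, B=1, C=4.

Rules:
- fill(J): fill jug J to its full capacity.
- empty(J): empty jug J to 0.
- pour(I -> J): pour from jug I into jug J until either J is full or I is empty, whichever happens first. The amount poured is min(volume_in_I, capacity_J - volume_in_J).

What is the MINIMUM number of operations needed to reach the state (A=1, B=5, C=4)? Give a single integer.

BFS from (A=2, B=1, C=4). One shortest path:
  1. empty(A) -> (A=0 B=1 C=4)
  2. pour(B -> A) -> (A=1 B=0 C=4)
  3. fill(B) -> (A=1 B=5 C=4)
Reached target in 3 moves.

Answer: 3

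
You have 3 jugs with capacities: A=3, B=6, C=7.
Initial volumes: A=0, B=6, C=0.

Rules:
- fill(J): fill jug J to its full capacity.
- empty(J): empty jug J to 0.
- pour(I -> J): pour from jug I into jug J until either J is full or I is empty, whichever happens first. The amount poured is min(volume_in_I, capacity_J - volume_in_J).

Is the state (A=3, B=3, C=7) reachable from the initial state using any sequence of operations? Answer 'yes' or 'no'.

Answer: yes

Derivation:
BFS from (A=0, B=6, C=0):
  1. fill(C) -> (A=0 B=6 C=7)
  2. pour(B -> A) -> (A=3 B=3 C=7)
Target reached → yes.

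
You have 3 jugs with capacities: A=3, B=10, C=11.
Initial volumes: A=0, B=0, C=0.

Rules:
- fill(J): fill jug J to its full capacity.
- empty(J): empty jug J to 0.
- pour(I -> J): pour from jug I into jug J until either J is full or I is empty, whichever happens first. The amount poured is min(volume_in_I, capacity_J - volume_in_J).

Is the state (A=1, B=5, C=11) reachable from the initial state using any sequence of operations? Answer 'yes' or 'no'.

BFS from (A=0, B=0, C=0):
  1. fill(C) -> (A=0 B=0 C=11)
  2. pour(C -> A) -> (A=3 B=0 C=8)
  3. pour(C -> B) -> (A=3 B=8 C=0)
  4. pour(A -> C) -> (A=0 B=8 C=3)
  5. fill(A) -> (A=3 B=8 C=3)
  6. pour(A -> C) -> (A=0 B=8 C=6)
  7. fill(A) -> (A=3 B=8 C=6)
  8. pour(A -> B) -> (A=1 B=10 C=6)
  9. pour(B -> C) -> (A=1 B=5 C=11)
Target reached → yes.

Answer: yes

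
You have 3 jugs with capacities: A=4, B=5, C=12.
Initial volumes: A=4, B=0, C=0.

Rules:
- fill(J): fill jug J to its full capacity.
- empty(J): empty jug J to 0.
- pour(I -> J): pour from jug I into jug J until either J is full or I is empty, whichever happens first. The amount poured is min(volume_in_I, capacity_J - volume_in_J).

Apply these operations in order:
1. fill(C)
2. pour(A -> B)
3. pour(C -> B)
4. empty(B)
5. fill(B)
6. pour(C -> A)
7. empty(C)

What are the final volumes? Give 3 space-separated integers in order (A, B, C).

Step 1: fill(C) -> (A=4 B=0 C=12)
Step 2: pour(A -> B) -> (A=0 B=4 C=12)
Step 3: pour(C -> B) -> (A=0 B=5 C=11)
Step 4: empty(B) -> (A=0 B=0 C=11)
Step 5: fill(B) -> (A=0 B=5 C=11)
Step 6: pour(C -> A) -> (A=4 B=5 C=7)
Step 7: empty(C) -> (A=4 B=5 C=0)

Answer: 4 5 0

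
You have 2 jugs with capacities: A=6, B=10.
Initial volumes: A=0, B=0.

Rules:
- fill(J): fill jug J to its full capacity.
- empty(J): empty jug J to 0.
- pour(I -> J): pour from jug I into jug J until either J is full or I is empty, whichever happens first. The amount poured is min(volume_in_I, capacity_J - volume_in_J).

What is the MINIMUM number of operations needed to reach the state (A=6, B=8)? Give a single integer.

BFS from (A=0, B=0). One shortest path:
  1. fill(B) -> (A=0 B=10)
  2. pour(B -> A) -> (A=6 B=4)
  3. empty(A) -> (A=0 B=4)
  4. pour(B -> A) -> (A=4 B=0)
  5. fill(B) -> (A=4 B=10)
  6. pour(B -> A) -> (A=6 B=8)
Reached target in 6 moves.

Answer: 6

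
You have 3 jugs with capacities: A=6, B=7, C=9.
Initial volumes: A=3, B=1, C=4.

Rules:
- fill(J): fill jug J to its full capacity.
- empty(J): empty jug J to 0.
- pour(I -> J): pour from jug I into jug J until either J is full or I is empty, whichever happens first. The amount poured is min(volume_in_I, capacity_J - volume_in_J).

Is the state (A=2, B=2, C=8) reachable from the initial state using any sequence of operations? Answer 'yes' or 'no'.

BFS explored all 321 reachable states.
Reachable set includes: (0,0,0), (0,0,1), (0,0,2), (0,0,3), (0,0,4), (0,0,5), (0,0,6), (0,0,7), (0,0,8), (0,0,9), (0,1,0), (0,1,1) ...
Target (A=2, B=2, C=8) not in reachable set → no.

Answer: no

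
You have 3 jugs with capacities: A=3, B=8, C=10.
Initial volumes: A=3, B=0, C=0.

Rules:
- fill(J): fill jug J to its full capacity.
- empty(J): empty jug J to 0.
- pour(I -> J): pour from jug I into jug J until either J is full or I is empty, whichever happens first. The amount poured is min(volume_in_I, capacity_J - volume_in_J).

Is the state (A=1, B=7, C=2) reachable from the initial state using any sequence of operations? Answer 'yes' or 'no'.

Answer: no

Derivation:
BFS explored all 270 reachable states.
Reachable set includes: (0,0,0), (0,0,1), (0,0,2), (0,0,3), (0,0,4), (0,0,5), (0,0,6), (0,0,7), (0,0,8), (0,0,9), (0,0,10), (0,1,0) ...
Target (A=1, B=7, C=2) not in reachable set → no.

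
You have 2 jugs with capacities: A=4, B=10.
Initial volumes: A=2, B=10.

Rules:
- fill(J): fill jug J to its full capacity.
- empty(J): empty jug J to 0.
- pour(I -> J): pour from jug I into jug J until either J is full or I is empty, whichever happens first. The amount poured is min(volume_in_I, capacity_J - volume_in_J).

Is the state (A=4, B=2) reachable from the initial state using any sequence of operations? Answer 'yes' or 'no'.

Answer: yes

Derivation:
BFS from (A=2, B=10):
  1. empty(B) -> (A=2 B=0)
  2. pour(A -> B) -> (A=0 B=2)
  3. fill(A) -> (A=4 B=2)
Target reached → yes.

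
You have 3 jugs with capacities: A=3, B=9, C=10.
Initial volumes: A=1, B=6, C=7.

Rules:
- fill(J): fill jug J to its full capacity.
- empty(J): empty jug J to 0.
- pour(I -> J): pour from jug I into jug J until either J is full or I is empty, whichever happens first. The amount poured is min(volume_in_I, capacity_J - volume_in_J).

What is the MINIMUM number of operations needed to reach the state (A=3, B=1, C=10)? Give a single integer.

BFS from (A=1, B=6, C=7). One shortest path:
  1. pour(B -> A) -> (A=3 B=4 C=7)
  2. pour(B -> C) -> (A=3 B=1 C=10)
Reached target in 2 moves.

Answer: 2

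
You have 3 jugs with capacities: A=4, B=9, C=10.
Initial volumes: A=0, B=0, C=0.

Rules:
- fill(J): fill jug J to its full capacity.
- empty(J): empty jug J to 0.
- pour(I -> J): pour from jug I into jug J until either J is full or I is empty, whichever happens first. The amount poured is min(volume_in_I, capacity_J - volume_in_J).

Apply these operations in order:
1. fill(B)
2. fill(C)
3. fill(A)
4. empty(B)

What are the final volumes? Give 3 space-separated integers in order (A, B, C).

Answer: 4 0 10

Derivation:
Step 1: fill(B) -> (A=0 B=9 C=0)
Step 2: fill(C) -> (A=0 B=9 C=10)
Step 3: fill(A) -> (A=4 B=9 C=10)
Step 4: empty(B) -> (A=4 B=0 C=10)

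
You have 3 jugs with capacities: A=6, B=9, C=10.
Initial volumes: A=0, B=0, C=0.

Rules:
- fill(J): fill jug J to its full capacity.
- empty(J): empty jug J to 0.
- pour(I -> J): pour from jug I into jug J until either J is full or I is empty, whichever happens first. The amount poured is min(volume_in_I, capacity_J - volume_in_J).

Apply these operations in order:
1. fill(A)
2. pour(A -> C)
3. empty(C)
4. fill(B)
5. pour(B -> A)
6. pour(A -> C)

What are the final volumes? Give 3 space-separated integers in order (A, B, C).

Answer: 0 3 6

Derivation:
Step 1: fill(A) -> (A=6 B=0 C=0)
Step 2: pour(A -> C) -> (A=0 B=0 C=6)
Step 3: empty(C) -> (A=0 B=0 C=0)
Step 4: fill(B) -> (A=0 B=9 C=0)
Step 5: pour(B -> A) -> (A=6 B=3 C=0)
Step 6: pour(A -> C) -> (A=0 B=3 C=6)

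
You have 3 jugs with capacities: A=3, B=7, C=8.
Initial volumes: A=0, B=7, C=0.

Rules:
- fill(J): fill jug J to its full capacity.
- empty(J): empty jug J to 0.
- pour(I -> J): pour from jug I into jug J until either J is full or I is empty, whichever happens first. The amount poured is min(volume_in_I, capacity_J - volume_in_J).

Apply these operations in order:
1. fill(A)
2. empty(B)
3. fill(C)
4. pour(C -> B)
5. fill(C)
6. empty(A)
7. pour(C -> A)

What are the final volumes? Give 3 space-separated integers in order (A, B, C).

Step 1: fill(A) -> (A=3 B=7 C=0)
Step 2: empty(B) -> (A=3 B=0 C=0)
Step 3: fill(C) -> (A=3 B=0 C=8)
Step 4: pour(C -> B) -> (A=3 B=7 C=1)
Step 5: fill(C) -> (A=3 B=7 C=8)
Step 6: empty(A) -> (A=0 B=7 C=8)
Step 7: pour(C -> A) -> (A=3 B=7 C=5)

Answer: 3 7 5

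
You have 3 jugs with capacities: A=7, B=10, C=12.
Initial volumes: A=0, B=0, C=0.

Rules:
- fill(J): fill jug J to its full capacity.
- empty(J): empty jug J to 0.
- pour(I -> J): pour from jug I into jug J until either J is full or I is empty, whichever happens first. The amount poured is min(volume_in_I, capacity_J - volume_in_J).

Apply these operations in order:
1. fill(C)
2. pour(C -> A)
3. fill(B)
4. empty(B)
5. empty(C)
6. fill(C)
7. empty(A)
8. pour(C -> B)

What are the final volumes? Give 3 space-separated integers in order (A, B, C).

Answer: 0 10 2

Derivation:
Step 1: fill(C) -> (A=0 B=0 C=12)
Step 2: pour(C -> A) -> (A=7 B=0 C=5)
Step 3: fill(B) -> (A=7 B=10 C=5)
Step 4: empty(B) -> (A=7 B=0 C=5)
Step 5: empty(C) -> (A=7 B=0 C=0)
Step 6: fill(C) -> (A=7 B=0 C=12)
Step 7: empty(A) -> (A=0 B=0 C=12)
Step 8: pour(C -> B) -> (A=0 B=10 C=2)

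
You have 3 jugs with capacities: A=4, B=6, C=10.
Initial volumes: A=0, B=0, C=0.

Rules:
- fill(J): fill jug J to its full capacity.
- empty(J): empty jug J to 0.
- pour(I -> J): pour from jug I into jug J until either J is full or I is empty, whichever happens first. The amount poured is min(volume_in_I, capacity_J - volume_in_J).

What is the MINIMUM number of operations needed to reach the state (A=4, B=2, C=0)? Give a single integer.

Answer: 2

Derivation:
BFS from (A=0, B=0, C=0). One shortest path:
  1. fill(B) -> (A=0 B=6 C=0)
  2. pour(B -> A) -> (A=4 B=2 C=0)
Reached target in 2 moves.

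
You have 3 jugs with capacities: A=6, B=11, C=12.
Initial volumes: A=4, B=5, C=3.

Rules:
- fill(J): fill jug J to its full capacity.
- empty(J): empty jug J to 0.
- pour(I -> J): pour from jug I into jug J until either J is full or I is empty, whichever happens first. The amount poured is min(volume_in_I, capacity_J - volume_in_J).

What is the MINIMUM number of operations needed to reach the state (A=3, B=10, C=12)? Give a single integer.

BFS from (A=4, B=5, C=3). One shortest path:
  1. fill(A) -> (A=6 B=5 C=3)
  2. pour(A -> B) -> (A=0 B=11 C=3)
  3. pour(C -> A) -> (A=3 B=11 C=0)
  4. pour(B -> C) -> (A=3 B=0 C=11)
  5. fill(B) -> (A=3 B=11 C=11)
  6. pour(B -> C) -> (A=3 B=10 C=12)
Reached target in 6 moves.

Answer: 6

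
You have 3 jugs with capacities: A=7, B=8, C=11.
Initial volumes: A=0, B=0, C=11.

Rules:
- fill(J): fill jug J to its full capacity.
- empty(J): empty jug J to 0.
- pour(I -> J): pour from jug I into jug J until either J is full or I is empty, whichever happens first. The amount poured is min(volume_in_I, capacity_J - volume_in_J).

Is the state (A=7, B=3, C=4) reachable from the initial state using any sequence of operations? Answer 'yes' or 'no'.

BFS from (A=0, B=0, C=11):
  1. pour(C -> B) -> (A=0 B=8 C=3)
  2. empty(B) -> (A=0 B=0 C=3)
  3. pour(C -> B) -> (A=0 B=3 C=0)
  4. fill(C) -> (A=0 B=3 C=11)
  5. pour(C -> A) -> (A=7 B=3 C=4)
Target reached → yes.

Answer: yes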